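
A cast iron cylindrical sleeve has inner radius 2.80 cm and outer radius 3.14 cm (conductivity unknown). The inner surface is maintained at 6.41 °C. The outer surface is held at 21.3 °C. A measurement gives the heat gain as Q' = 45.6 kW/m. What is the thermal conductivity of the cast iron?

k = 55.9 W/m·K

ΣR = ΔT/Q' = |6.41 − 21.3|/45600 = 3.265×10^-4 m·K/W
ln(r₂/r₁)/(2πk) = 3.265×10^-4 ⇒ k = 0.1146/(2π·3.265×10^-4) = 55.9 W/m·K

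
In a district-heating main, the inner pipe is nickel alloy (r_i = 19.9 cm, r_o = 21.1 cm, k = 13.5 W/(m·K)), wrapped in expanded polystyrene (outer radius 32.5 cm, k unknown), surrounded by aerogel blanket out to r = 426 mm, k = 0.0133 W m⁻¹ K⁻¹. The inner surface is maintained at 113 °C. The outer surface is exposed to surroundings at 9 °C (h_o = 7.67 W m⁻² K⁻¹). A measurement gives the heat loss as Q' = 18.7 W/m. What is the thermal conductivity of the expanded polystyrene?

ΣR = ΔT/Q' = |113 − 9|/18.7 = 5.561 m·K/W
Known resistances:
  R'_nickel alloy = ln(0.211/0.199)/(2πk) = 0.05855/(2π·13.5) = 6.903×10^-4 m·K/W
  R'_aerogel blanket = ln(0.426/0.325)/(2πk) = 0.2706/(2π·0.0133) = 3.238 m·K/W
  R'_conv,out = 1/(2πr h) = 1/(2π·0.426·7.67) = 0.04871 m·K/W
R_expanded polystyrene = ΣR − ΣR_known = 5.561 − 3.287 = 2.274 m·K/W
ln(r₂/r₁)/(2πk) = 2.274 ⇒ k = 0.4320/(2π·2.274) = 0.0302 W/m·K

k = 0.0302 W/m·K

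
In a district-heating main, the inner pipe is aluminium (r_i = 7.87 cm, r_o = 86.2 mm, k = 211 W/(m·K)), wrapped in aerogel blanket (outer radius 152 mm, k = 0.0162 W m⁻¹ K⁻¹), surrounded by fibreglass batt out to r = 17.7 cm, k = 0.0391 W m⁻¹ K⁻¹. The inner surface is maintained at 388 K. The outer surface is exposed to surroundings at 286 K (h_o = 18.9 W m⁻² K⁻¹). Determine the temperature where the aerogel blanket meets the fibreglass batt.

Treat each layer as a resistance in series:
  R'_aluminium = ln(0.0862/0.0787)/(2πk) = 0.09103/(2π·211) = 6.866×10^-5 m·K/W
  R'_aerogel blanket = ln(0.152/0.0862)/(2πk) = 0.5672/(2π·0.0162) = 5.572 m·K/W
  R'_fibreglass batt = ln(0.177/0.152)/(2πk) = 0.1523/(2π·0.0391) = 0.6198 m·K/W
  R'_conv,out = 1/(2πr h) = 1/(2π·0.177·18.9) = 0.04758 m·K/W
ΣR = 6.866×10^-5 + 5.572 + 0.6198 + 0.04758 = 6.239 m·K/W
Q' = ΔT/ΣR = (388 K − 286 K)/6.239 = 16.35 W/m
From the inner boundary to the aerogel blanket/fibreglass batt interface, ΣR_partial = 5.572 m·K/W.
T_interface = T_in − Q'·ΣR_partial = 388 K − (16.35)(5.572) = 296.9 K

T = 296.9 K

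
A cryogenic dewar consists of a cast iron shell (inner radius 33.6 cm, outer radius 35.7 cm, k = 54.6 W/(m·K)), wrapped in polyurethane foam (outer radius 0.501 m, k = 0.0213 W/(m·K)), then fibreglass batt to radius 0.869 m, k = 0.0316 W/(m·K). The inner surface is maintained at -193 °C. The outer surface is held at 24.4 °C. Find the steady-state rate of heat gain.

Q = 42.3 W

Treat each layer as a resistance in series:
  R_cast iron = (1/0.336 − 1/0.357)/(4πk) = 0.1751/(4π·54.6) = 2.552×10^-4 K/W
  R_polyurethane foam = (1/0.357 − 1/0.501)/(4πk) = 0.8051/(4π·0.0213) = 3.008 K/W
  R_fibreglass batt = (1/0.501 − 1/0.869)/(4πk) = 0.8453/(4π·0.0316) = 2.129 K/W
ΣR = 2.552×10^-4 + 3.008 + 2.129 = 5.137 K/W
Q = ΔT/ΣR = (-193 °C − 24.4 °C)/5.137 = -42.3 W
(Negative Q ⇒ heat flows inward; heat gain = 42.3 W.)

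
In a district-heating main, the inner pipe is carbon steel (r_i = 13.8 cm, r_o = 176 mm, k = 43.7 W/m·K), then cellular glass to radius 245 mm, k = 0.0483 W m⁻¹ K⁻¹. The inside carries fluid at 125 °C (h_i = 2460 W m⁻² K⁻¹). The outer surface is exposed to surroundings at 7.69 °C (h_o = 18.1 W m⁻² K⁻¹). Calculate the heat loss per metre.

Q' = 104 W/m

Series thermal resistances, inner to outer:
  R'_conv,in = 1/(2πr h) = 1/(2π·0.138·2460) = 4.688×10^-4 m·K/W
  R'_carbon steel = ln(0.176/0.138)/(2πk) = 0.2432/(2π·43.7) = 8.858×10^-4 m·K/W
  R'_cellular glass = ln(0.245/0.176)/(2πk) = 0.3308/(2π·0.0483) = 1.090 m·K/W
  R'_conv,out = 1/(2πr h) = 1/(2π·0.245·18.1) = 0.03589 m·K/W
ΣR = 4.688×10^-4 + 8.858×10^-4 + 1.090 + 0.03589 = 1.127 m·K/W
Q' = ΔT/ΣR = (125 °C − 7.69 °C)/1.127 = 104 W/m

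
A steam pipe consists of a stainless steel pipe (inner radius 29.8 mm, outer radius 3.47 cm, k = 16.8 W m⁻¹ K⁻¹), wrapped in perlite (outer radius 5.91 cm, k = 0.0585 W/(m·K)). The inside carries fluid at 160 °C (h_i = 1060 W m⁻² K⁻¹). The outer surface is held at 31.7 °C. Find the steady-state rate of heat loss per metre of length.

Q' = 88.2 W/m

Treat each layer as a resistance in series:
  R'_conv,in = 1/(2πr h) = 1/(2π·0.0298·1060) = 0.005038 m·K/W
  R'_stainless steel = ln(0.0347/0.0298)/(2πk) = 0.1522/(2π·16.8) = 0.001442 m·K/W
  R'_perlite = ln(0.0591/0.0347)/(2πk) = 0.5325/(2π·0.0585) = 1.449 m·K/W
ΣR = 0.005038 + 0.001442 + 1.449 = 1.455 m·K/W
Q' = ΔT/ΣR = (160 °C − 31.7 °C)/1.455 = 88.2 W/m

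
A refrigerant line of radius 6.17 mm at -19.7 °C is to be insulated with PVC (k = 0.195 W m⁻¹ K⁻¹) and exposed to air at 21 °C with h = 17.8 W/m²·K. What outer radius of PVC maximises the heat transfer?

r_cr = 1.10 cm

For a cylinder, r_cr = k_ins/h = 0.195/17.8 = 0.0110 m = 1.10 cm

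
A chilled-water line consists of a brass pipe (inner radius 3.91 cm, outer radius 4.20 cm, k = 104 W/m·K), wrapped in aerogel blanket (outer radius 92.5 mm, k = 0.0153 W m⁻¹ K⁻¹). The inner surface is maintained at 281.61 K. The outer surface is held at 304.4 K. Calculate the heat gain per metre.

Q' = 2.77 W/m

Series thermal resistances, inner to outer:
  R'_brass = ln(0.0420/0.0391)/(2πk) = 0.07155/(2π·104) = 1.095×10^-4 m·K/W
  R'_aerogel blanket = ln(0.0925/0.0420)/(2πk) = 0.7895/(2π·0.0153) = 8.213 m·K/W
ΣR = 1.095×10^-4 + 8.213 = 8.213 m·K/W
Q' = ΔT/ΣR = (281.61 K − 304.4 K)/8.213 = -2.77 W/m
(Negative Q' ⇒ heat flows inward; heat gain = 2.77 W/m.)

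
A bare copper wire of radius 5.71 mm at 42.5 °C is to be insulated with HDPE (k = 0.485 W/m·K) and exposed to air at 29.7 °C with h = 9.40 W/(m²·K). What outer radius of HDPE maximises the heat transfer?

r_cr = 5.16 cm

For a cylinder, r_cr = k_ins/h = 0.485/9.40 = 0.0516 m = 5.16 cm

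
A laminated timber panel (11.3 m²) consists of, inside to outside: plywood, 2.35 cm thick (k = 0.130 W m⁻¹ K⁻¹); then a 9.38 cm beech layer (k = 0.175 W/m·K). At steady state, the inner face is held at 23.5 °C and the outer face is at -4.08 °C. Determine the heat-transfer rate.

Q = 435 W

Series thermal resistances, inner to outer:
  R_plywood = L/(kA) = 0.0235/(0.130·11.3) = 0.01600 K/W
  R_beech = L/(kA) = 0.0938/(0.175·11.3) = 0.04743 K/W
ΣR = 0.01600 + 0.04743 = 0.06343 K/W
Q = ΔT/ΣR = (23.5 °C − -4.08 °C)/0.06343 = 435 W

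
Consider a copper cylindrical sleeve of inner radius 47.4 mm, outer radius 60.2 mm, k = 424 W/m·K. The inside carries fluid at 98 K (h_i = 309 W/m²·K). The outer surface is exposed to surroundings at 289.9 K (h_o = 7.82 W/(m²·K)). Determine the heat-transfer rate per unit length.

Q' = 550 W/m

Series thermal resistances, inner to outer:
  R'_conv,in = 1/(2πr h) = 1/(2π·0.0474·309) = 0.01087 m·K/W
  R'_copper = ln(0.0602/0.0474)/(2πk) = 0.2391/(2π·424) = 8.973×10^-5 m·K/W
  R'_conv,out = 1/(2πr h) = 1/(2π·0.0602·7.82) = 0.3381 m·K/W
ΣR = 0.01087 + 8.973×10^-5 + 0.3381 = 0.3491 m·K/W
Q' = ΔT/ΣR = (98 K − 289.9 K)/0.3491 = -550 W/m
(Negative Q' ⇒ heat flows inward; heat gain = 550 W/m.)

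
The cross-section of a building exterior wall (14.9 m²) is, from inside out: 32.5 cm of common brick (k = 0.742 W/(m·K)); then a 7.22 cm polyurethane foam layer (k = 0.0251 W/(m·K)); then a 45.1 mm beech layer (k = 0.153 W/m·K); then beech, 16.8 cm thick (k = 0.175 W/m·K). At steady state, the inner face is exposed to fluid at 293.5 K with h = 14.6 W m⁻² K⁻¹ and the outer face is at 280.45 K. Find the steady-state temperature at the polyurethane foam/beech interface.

T = 284.0 K

Series thermal resistances, inner to outer:
  R_conv,in = 1/(hA) = 1/(14.6·14.9) = 0.004597 K/W
  R_common brick = L/(kA) = 0.325/(0.742·14.9) = 0.02940 K/W
  R_polyurethane foam = L/(kA) = 0.0722/(0.0251·14.9) = 0.1931 K/W
  R_beech = L/(kA) = 0.0451/(0.153·14.9) = 0.01978 K/W
  R_beech = L/(kA) = 0.168/(0.175·14.9) = 0.06443 K/W
ΣR = 0.004597 + 0.02940 + 0.1931 + 0.01978 + 0.06443 = 0.3113 K/W
Q = ΔT/ΣR = (293.5 K − 280.45 K)/0.3113 = 41.92 W
From the inner boundary to the polyurethane foam/beech interface, ΣR_partial = 0.2271 K/W.
T_interface = T_in − Q·ΣR_partial = 293.5 K − (41.92)(0.2271) = 284.0 K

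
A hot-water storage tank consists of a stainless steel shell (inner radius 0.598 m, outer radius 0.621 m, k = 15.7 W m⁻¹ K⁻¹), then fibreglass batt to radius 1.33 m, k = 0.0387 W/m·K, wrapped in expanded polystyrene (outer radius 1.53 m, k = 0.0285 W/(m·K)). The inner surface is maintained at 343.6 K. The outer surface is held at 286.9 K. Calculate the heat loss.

Q = 27.8 W

Series thermal resistances, inner to outer:
  R_stainless steel = (1/0.598 − 1/0.621)/(4πk) = 0.06193/(4π·15.7) = 3.139×10^-4 K/W
  R_fibreglass batt = (1/0.621 − 1/1.33)/(4πk) = 0.8584/(4π·0.0387) = 1.765 K/W
  R_expanded polystyrene = (1/1.33 − 1/1.53)/(4πk) = 0.09828/(4π·0.0285) = 0.2744 K/W
ΣR = 3.139×10^-4 + 1.765 + 0.2744 = 2.040 K/W
Q = ΔT/ΣR = (343.6 K − 286.9 K)/2.040 = 27.8 W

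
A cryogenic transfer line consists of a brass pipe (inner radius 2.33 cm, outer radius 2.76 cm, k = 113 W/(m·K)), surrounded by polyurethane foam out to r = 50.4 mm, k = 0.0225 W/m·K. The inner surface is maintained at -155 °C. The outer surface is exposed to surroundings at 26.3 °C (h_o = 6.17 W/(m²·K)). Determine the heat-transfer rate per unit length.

Q' = 38.0 W/m

Series thermal resistances, inner to outer:
  R'_brass = ln(0.0276/0.0233)/(2πk) = 0.1694/(2π·113) = 2.385×10^-4 m·K/W
  R'_polyurethane foam = ln(0.0504/0.0276)/(2πk) = 0.6022/(2π·0.0225) = 4.260 m·K/W
  R'_conv,out = 1/(2πr h) = 1/(2π·0.0504·6.17) = 0.5118 m·K/W
ΣR = 2.385×10^-4 + 4.260 + 0.5118 = 4.772 m·K/W
Q' = ΔT/ΣR = (-155 °C − 26.3 °C)/4.772 = -38.0 W/m
(Negative Q' ⇒ heat flows inward; heat gain = 38.0 W/m.)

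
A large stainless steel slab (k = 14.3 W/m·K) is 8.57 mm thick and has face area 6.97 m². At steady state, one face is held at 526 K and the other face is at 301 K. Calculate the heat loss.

Q = kA·ΔT/L = 14.3 × 6.97 × |526 K − 301 K| / 0.00857 = 2.62×10^6 W

Q = 2.62×10^6 W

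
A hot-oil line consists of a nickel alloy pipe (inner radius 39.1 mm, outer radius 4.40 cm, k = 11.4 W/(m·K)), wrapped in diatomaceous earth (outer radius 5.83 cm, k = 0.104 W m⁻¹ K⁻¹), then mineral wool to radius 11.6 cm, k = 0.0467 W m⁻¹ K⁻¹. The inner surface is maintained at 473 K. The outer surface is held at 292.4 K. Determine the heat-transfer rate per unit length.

Treat each layer as a resistance in series:
  R'_nickel alloy = ln(0.0440/0.0391)/(2πk) = 0.1181/(2π·11.4) = 0.001648 m·K/W
  R'_diatomaceous earth = ln(0.0583/0.0440)/(2πk) = 0.2814/(2π·0.104) = 0.4307 m·K/W
  R'_mineral wool = ln(0.116/0.0583)/(2πk) = 0.6880/(2π·0.0467) = 2.345 m·K/W
ΣR = 0.001648 + 0.4307 + 2.345 = 2.777 m·K/W
Q' = ΔT/ΣR = (473 K − 292.4 K)/2.777 = 65.0 W/m

Q' = 65.0 W/m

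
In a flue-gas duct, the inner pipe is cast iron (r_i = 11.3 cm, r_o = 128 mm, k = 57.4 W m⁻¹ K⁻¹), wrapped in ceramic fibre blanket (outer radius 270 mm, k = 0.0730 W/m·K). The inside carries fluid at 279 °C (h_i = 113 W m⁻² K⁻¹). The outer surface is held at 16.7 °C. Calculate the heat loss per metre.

Resistance network (inner→outer):
  R'_conv,in = 1/(2πr h) = 1/(2π·0.113·113) = 0.01246 m·K/W
  R'_cast iron = ln(0.128/0.113)/(2πk) = 0.1246/(2π·57.4) = 3.456×10^-4 m·K/W
  R'_ceramic fibre blanket = ln(0.270/0.128)/(2πk) = 0.7464/(2π·0.0730) = 1.627 m·K/W
ΣR = 0.01246 + 3.456×10^-4 + 1.627 = 1.640 m·K/W
Q' = ΔT/ΣR = (279 °C − 16.7 °C)/1.640 = 160 W/m

Q' = 160 W/m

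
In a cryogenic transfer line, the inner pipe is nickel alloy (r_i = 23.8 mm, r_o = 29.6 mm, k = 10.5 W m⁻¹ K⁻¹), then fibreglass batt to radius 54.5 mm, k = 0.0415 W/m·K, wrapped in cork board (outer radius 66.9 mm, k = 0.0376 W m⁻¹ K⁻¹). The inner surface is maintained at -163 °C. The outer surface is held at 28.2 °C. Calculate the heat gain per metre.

Q' = 59.5 W/m

Series thermal resistances, inner to outer:
  R'_nickel alloy = ln(0.0296/0.0238)/(2πk) = 0.2181/(2π·10.5) = 0.003306 m·K/W
  R'_fibreglass batt = ln(0.0545/0.0296)/(2πk) = 0.6104/(2π·0.0415) = 2.341 m·K/W
  R'_cork board = ln(0.0669/0.0545)/(2πk) = 0.2050/(2π·0.0376) = 0.8677 m·K/W
ΣR = 0.003306 + 2.341 + 0.8677 = 3.212 m·K/W
Q' = ΔT/ΣR = (-163 °C − 28.2 °C)/3.212 = -59.5 W/m
(Negative Q' ⇒ heat flows inward; heat gain = 59.5 W/m.)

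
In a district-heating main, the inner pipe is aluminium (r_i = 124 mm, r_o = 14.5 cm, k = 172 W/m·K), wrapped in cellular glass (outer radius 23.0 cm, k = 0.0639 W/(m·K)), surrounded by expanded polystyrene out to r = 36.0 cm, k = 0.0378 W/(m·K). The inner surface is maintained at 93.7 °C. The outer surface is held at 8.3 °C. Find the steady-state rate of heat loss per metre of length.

Treat each layer as a resistance in series:
  R'_aluminium = ln(0.145/0.124)/(2πk) = 0.1565/(2π·172) = 1.448×10^-4 m·K/W
  R'_cellular glass = ln(0.230/0.145)/(2πk) = 0.4613/(2π·0.0639) = 1.149 m·K/W
  R'_expanded polystyrene = ln(0.360/0.230)/(2πk) = 0.4480/(2π·0.0378) = 1.886 m·K/W
ΣR = 1.448×10^-4 + 1.149 + 1.886 = 3.035 m·K/W
Q' = ΔT/ΣR = (93.7 °C − 8.3 °C)/3.035 = 28.1 W/m

Q' = 28.1 W/m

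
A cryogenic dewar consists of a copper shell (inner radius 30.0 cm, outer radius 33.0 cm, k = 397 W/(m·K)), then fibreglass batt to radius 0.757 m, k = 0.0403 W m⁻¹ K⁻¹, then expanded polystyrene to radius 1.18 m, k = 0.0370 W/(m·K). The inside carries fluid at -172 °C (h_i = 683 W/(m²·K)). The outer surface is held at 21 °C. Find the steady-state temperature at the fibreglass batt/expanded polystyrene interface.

T = -23.7 °C

Resistance network (inner→outer):
  R_conv,in = 1/(4πr²h) = 1/(4π·0.300²·683) = 0.001295 K/W
  R_copper = (1/0.300 − 1/0.330)/(4πk) = 0.3030/(4π·397) = 6.074×10^-5 K/W
  R_fibreglass batt = (1/0.330 − 1/0.757)/(4πk) = 1.709/(4π·0.0403) = 3.375 K/W
  R_expanded polystyrene = (1/0.757 − 1/1.18)/(4πk) = 0.4735/(4π·0.0370) = 1.018 K/W
ΣR = 0.001295 + 6.074×10^-5 + 3.375 + 1.018 = 4.394 K/W
Q = ΔT/ΣR = (-172 °C − 21 °C)/4.394 = -43.92 W
From the inner boundary to the fibreglass batt/expanded polystyrene interface, ΣR_partial = 3.376 K/W.
T_interface = T_in − Q·ΣR_partial = -172 °C − (-43.92)(3.376) = -23.7 °C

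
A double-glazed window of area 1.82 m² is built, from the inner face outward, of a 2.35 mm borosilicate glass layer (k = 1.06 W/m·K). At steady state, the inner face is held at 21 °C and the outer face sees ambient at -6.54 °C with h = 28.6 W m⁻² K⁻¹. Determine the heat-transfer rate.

Series thermal resistances, inner to outer:
  R_borosilicate glass = L/(kA) = 0.00235/(1.06·1.82) = 0.001218 K/W
  R_conv,out = 1/(hA) = 1/(28.6·1.82) = 0.01921 K/W
ΣR = 0.001218 + 0.01921 = 0.02043 K/W
Q = ΔT/ΣR = (21 °C − -6.54 °C)/0.02043 = 1350 W

Q = 1350 W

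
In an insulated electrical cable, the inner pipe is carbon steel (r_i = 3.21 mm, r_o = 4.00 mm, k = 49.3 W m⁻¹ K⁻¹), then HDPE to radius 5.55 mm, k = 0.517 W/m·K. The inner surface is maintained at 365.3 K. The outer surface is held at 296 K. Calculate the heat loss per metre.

Resistance network (inner→outer):
  R'_carbon steel = ln(0.00400/0.00321)/(2πk) = 0.2200/(2π·49.3) = 7.103×10^-4 m·K/W
  R'_HDPE = ln(0.00555/0.00400)/(2πk) = 0.3275/(2π·0.517) = 0.1008 m·K/W
ΣR = 7.103×10^-4 + 0.1008 = 0.1015 m·K/W
Q' = ΔT/ΣR = (365.3 K − 296 K)/0.1015 = 683 W/m

Q' = 683 W/m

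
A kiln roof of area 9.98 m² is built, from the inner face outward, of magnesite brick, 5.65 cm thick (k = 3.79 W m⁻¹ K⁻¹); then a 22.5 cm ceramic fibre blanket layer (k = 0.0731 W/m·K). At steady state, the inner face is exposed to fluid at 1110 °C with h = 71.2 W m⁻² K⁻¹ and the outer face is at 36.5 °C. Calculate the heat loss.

Q = 3.45 kW

Resistance network (inner→outer):
  R_conv,in = 1/(hA) = 1/(71.2·9.98) = 0.001407 K/W
  R_magnesite brick = L/(kA) = 0.0565/(3.79·9.98) = 0.001494 K/W
  R_ceramic fibre blanket = L/(kA) = 0.225/(0.0731·9.98) = 0.3084 K/W
ΣR = 0.001407 + 0.001494 + 0.3084 = 0.3113 K/W
Q = ΔT/ΣR = (1110 °C − 36.5 °C)/0.3113 = 3450 W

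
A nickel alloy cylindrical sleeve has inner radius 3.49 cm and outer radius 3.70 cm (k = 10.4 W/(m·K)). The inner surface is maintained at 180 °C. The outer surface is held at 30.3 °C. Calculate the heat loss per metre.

Q' = 2πk·ΔT/ln(r₂/r₁) = 2π × 10.4 × 149.7 / ln(0.0370/0.0349) = 1.67×10^5 W/m

Q' = 167 kW/m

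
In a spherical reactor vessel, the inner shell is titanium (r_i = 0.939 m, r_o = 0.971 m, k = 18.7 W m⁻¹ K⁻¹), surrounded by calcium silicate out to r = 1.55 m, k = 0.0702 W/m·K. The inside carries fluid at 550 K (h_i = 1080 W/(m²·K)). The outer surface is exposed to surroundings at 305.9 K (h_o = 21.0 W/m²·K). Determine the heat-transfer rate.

Treat each layer as a resistance in series:
  R_conv,in = 1/(4πr²h) = 1/(4π·0.939²·1080) = 8.357×10^-5 K/W
  R_titanium = (1/0.939 − 1/0.971)/(4πk) = 0.03510/(4π·18.7) = 1.494×10^-4 K/W
  R_calcium silicate = (1/0.971 − 1/1.55)/(4πk) = 0.3847/(4π·0.0702) = 0.4361 K/W
  R_conv,out = 1/(4πr²h) = 1/(4π·1.55²·21.0) = 0.001577 K/W
ΣR = 8.357×10^-5 + 1.494×10^-4 + 0.4361 + 0.001577 = 0.4379 K/W
Q = ΔT/ΣR = (550 K − 305.9 K)/0.4379 = 557 W

Q = 557 W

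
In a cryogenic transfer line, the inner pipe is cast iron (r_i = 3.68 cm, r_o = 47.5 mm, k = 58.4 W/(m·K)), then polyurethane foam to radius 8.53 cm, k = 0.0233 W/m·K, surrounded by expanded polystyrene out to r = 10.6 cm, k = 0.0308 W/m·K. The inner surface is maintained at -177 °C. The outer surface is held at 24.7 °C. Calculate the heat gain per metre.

Resistance network (inner→outer):
  R'_cast iron = ln(0.0475/0.0368)/(2πk) = 0.2552/(2π·58.4) = 6.956×10^-4 m·K/W
  R'_polyurethane foam = ln(0.0853/0.0475)/(2πk) = 0.5854/(2π·0.0233) = 3.999 m·K/W
  R'_expanded polystyrene = ln(0.106/0.0853)/(2πk) = 0.2173/(2π·0.0308) = 1.123 m·K/W
ΣR = 6.956×10^-4 + 3.999 + 1.123 = 5.123 m·K/W
Q' = ΔT/ΣR = (-177 °C − 24.7 °C)/5.123 = -39.4 W/m
(Negative Q' ⇒ heat flows inward; heat gain = 39.4 W/m.)

Q' = 39.4 W/m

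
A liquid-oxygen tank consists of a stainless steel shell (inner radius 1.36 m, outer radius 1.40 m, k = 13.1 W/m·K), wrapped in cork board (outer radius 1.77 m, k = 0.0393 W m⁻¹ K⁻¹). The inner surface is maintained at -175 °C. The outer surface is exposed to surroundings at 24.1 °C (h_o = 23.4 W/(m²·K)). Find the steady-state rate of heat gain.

Q = 656 W

Series thermal resistances, inner to outer:
  R_stainless steel = (1/1.36 − 1/1.40)/(4πk) = 0.02101/(4π·13.1) = 1.276×10^-4 K/W
  R_cork board = (1/1.40 − 1/1.77)/(4πk) = 0.1493/(4π·0.0393) = 0.3023 K/W
  R_conv,out = 1/(4πr²h) = 1/(4π·1.77²·23.4) = 0.001085 K/W
ΣR = 1.276×10^-4 + 0.3023 + 0.001085 = 0.3035 K/W
Q = ΔT/ΣR = (-175 °C − 24.1 °C)/0.3035 = -656 W
(Negative Q ⇒ heat flows inward; heat gain = 656 W.)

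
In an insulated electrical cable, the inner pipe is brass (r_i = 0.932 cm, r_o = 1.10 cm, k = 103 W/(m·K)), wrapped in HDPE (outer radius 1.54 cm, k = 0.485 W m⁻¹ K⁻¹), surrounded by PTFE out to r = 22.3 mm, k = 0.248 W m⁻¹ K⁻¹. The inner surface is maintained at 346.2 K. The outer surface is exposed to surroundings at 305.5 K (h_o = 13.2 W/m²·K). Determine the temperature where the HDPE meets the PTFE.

T = 341.1 K

Treat each layer as a resistance in series:
  R'_brass = ln(0.0110/0.00932)/(2πk) = 0.1657/(2π·103) = 2.561×10^-4 m·K/W
  R'_HDPE = ln(0.0154/0.0110)/(2πk) = 0.3365/(2π·0.485) = 0.1104 m·K/W
  R'_PTFE = ln(0.0223/0.0154)/(2πk) = 0.3702/(2π·0.248) = 0.2376 m·K/W
  R'_conv,out = 1/(2πr h) = 1/(2π·0.0223·13.2) = 0.5407 m·K/W
ΣR = 2.561×10^-4 + 0.1104 + 0.2376 + 0.5407 = 0.8890 m·K/W
Q' = ΔT/ΣR = (346.2 K − 305.5 K)/0.8890 = 45.78 W/m
From the inner boundary to the HDPE/PTFE interface, ΣR_partial = 0.1107 m·K/W.
T_interface = T_in − Q'·ΣR_partial = 346.2 K − (45.78)(0.1107) = 341.1 K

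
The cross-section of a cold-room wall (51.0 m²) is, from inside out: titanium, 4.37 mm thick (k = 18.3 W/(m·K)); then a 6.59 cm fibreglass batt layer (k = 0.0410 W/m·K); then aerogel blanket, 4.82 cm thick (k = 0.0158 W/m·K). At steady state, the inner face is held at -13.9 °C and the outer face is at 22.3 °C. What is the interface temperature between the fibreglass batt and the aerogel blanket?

Resistance network (inner→outer):
  R_titanium = L/(kA) = 0.00437/(18.3·51.0) = 4.682×10^-6 K/W
  R_fibreglass batt = L/(kA) = 0.0659/(0.0410·51.0) = 0.03152 K/W
  R_aerogel blanket = L/(kA) = 0.0482/(0.0158·51.0) = 0.05982 K/W
ΣR = 4.682×10^-6 + 0.03152 + 0.05982 = 0.09134 K/W
Q = ΔT/ΣR = (-13.9 °C − 22.3 °C)/0.09134 = -396.3 W
From the inner boundary to the fibreglass batt/aerogel blanket interface, ΣR_partial = 0.03152 K/W.
T_interface = T_in − Q·ΣR_partial = -13.9 °C − (-396.3)(0.03152) = -1.41 °C

T = -1.41 °C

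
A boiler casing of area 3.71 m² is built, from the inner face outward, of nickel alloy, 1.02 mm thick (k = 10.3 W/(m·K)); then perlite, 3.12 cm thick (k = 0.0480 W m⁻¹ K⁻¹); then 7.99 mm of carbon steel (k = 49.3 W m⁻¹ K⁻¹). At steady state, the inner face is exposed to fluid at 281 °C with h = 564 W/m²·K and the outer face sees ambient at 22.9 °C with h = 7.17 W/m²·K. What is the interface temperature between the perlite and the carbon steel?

T = 68.4 °C

Series thermal resistances, inner to outer:
  R_conv,in = 1/(hA) = 1/(564·3.71) = 4.779×10^-4 K/W
  R_nickel alloy = L/(kA) = 0.00102/(10.3·3.71) = 2.669×10^-5 K/W
  R_perlite = L/(kA) = 0.0312/(0.0480·3.71) = 0.1752 K/W
  R_carbon steel = L/(kA) = 0.00799/(49.3·3.71) = 4.368×10^-5 K/W
  R_conv,out = 1/(hA) = 1/(7.17·3.71) = 0.03759 K/W
ΣR = 4.779×10^-4 + 2.669×10^-5 + 0.1752 + 4.368×10^-5 + 0.03759 = 0.2133 K/W
Q = ΔT/ΣR = (281 °C − 22.9 °C)/0.2133 = 1210 W
From the inner boundary to the perlite/carbon steel interface, ΣR_partial = 0.1757 K/W.
T_interface = T_in − Q·ΣR_partial = 281 °C − (1210)(0.1757) = 68.4 °C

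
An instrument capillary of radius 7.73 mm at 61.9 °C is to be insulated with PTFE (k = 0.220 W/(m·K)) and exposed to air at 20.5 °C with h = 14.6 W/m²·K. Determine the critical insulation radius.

r_cr = 1.51 cm

For a cylinder, r_cr = k_ins/h = 0.220/14.6 = 0.0151 m = 1.51 cm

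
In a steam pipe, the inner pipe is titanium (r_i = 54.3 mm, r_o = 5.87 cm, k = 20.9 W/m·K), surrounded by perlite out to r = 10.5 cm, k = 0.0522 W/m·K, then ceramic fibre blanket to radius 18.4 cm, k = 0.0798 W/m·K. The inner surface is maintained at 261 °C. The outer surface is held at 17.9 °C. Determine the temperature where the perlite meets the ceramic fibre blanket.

Series thermal resistances, inner to outer:
  R'_titanium = ln(0.0587/0.0543)/(2πk) = 0.07792/(2π·20.9) = 5.933×10^-4 m·K/W
  R'_perlite = ln(0.105/0.0587)/(2πk) = 0.5815/(2π·0.0522) = 1.773 m·K/W
  R'_ceramic fibre blanket = ln(0.184/0.105)/(2πk) = 0.5610/(2π·0.0798) = 1.119 m·K/W
ΣR = 5.933×10^-4 + 1.773 + 1.119 = 2.893 m·K/W
Q' = ΔT/ΣR = (261 °C − 17.9 °C)/2.893 = 84.03 W/m
From the inner boundary to the perlite/ceramic fibre blanket interface, ΣR_partial = 1.774 m·K/W.
T_interface = T_in − Q'·ΣR_partial = 261 °C − (84.03)(1.774) = 112 °C

T = 112 °C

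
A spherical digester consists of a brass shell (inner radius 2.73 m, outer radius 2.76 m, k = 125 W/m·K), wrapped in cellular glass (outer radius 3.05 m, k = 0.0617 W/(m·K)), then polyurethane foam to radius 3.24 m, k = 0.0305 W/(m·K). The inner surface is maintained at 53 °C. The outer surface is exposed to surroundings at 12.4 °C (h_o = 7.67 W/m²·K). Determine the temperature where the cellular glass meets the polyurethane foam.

T = 34.1 °C

Series thermal resistances, inner to outer:
  R_brass = (1/2.73 − 1/2.76)/(4πk) = 0.003982/(4π·125) = 2.535×10^-6 K/W
  R_cellular glass = (1/2.76 − 1/3.05)/(4πk) = 0.03445/(4π·0.0617) = 0.04443 K/W
  R_polyurethane foam = (1/3.05 − 1/3.24)/(4πk) = 0.01923/(4π·0.0305) = 0.05016 K/W
  R_conv,out = 1/(4πr²h) = 1/(4π·3.24²·7.67) = 9.883×10^-4 K/W
ΣR = 2.535×10^-6 + 0.04443 + 0.05016 + 9.883×10^-4 = 0.09558 K/W
Q = ΔT/ΣR = (53 °C − 12.4 °C)/0.09558 = 424.8 W
From the inner boundary to the cellular glass/polyurethane foam interface, ΣR_partial = 0.04443 K/W.
T_interface = T_in − Q·ΣR_partial = 53 °C − (424.8)(0.04443) = 34.1 °C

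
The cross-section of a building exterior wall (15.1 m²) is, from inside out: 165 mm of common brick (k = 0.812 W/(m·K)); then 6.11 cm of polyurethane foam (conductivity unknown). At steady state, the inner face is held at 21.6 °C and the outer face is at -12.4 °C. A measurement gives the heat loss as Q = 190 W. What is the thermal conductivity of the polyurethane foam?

k = 0.0245 W/m·K

ΣR = ΔT/Q = |21.6 − -12.4|/190 = 0.1789 K/W
Known resistances:
  R_common brick = L/(kA) = 0.165/(0.812·15.1) = 0.01346 K/W
R_polyurethane foam = ΣR − ΣR_known = 0.1789 − 0.01346 = 0.1654 K/W
L/(kA) = 0.1654 ⇒ k = 0.0611/(0.1654·15.1) = 0.0245 W/m·K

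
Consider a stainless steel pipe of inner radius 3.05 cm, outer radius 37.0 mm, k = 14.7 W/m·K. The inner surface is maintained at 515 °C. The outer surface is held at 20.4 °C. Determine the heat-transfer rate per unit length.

Q' = 236 kW/m

Q' = 2πk·ΔT/ln(r₂/r₁) = 2π × 14.7 × 494.6 / ln(0.0370/0.0305) = 2.36×10^5 W/m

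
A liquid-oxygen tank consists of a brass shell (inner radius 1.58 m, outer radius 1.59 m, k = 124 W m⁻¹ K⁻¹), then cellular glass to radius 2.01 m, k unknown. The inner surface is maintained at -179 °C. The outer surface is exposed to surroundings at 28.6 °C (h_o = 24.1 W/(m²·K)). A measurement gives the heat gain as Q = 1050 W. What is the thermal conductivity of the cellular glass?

ΣR = ΔT/Q = |-179 − 28.6|/1050 = 0.1977 K/W
Known resistances:
  R_brass = (1/1.58 − 1/1.59)/(4πk) = 0.003981/(4π·124) = 2.555×10^-6 K/W
  R_conv,out = 1/(4πr²h) = 1/(4π·2.01²·24.1) = 8.173×10^-4 K/W
R_cellular glass = ΣR − ΣR_known = 0.1977 − 8.199×10^-4 = 0.1969 K/W
(1/r₁−1/r₂)/(4πk) = 0.1969 ⇒ k = 0.1314/(4π·0.1969) = 0.0531 W/m·K

k = 0.0531 W/m·K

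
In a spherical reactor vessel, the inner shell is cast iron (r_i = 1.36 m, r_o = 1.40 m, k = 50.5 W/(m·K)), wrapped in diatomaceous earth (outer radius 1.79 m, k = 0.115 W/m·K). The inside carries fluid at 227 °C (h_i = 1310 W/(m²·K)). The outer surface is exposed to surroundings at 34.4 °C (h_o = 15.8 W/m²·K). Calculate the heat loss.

Q = 1760 W

Treat each layer as a resistance in series:
  R_conv,in = 1/(4πr²h) = 1/(4π·1.36²·1310) = 3.284×10^-5 K/W
  R_cast iron = (1/1.36 − 1/1.40)/(4πk) = 0.02101/(4π·50.5) = 3.310×10^-5 K/W
  R_diatomaceous earth = (1/1.40 − 1/1.79)/(4πk) = 0.1556/(4π·0.115) = 0.1077 K/W
  R_conv,out = 1/(4πr²h) = 1/(4π·1.79²·15.8) = 0.001572 K/W
ΣR = 3.284×10^-5 + 3.310×10^-5 + 0.1077 + 0.001572 = 0.1093 K/W
Q = ΔT/ΣR = (227 °C − 34.4 °C)/0.1093 = 1760 W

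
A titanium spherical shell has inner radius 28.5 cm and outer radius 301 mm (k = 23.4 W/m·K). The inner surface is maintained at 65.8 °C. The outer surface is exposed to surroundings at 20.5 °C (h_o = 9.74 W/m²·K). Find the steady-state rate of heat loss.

Q = 499 W

Treat each layer as a resistance in series:
  R_titanium = (1/0.285 − 1/0.301)/(4πk) = 0.1865/(4π·23.4) = 6.343×10^-4 K/W
  R_conv,out = 1/(4πr²h) = 1/(4π·0.301²·9.74) = 0.09018 K/W
ΣR = 6.343×10^-4 + 0.09018 = 0.09081 K/W
Q = ΔT/ΣR = (65.8 °C − 20.5 °C)/0.09081 = 499 W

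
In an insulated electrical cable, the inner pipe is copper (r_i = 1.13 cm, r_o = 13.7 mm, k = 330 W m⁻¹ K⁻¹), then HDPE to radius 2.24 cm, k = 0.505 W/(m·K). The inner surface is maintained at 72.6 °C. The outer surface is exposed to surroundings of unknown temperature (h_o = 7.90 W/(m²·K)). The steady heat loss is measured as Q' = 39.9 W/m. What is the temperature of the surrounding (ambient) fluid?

T_out = 30.5 °C

Series resistances:
  R'_copper = ln(0.0137/0.0113)/(2πk) = 0.1926/(2π·330) = 9.289×10^-5 m·K/W
  R'_HDPE = ln(0.0224/0.0137)/(2πk) = 0.4917/(2π·0.505) = 0.1550 m·K/W
  R'_conv,out = 1/(2πr h) = 1/(2π·0.0224·7.90) = 0.8994 m·K/W
ΣR = 1.054 m·K/W
ΔT = Q'·ΣR = 39.9 × 1.054 = 42.05 K
Heat flows outward, so T_out = T_in − ΔT = 72.6 − 42.05 = 30.5 °C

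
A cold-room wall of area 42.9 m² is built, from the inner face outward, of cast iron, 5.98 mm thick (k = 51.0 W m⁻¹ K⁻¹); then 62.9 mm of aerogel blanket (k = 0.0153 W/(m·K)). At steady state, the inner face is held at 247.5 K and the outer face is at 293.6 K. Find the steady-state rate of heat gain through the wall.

Q = 481 W

Resistance network (inner→outer):
  R_cast iron = L/(kA) = 0.00598/(51.0·42.9) = 2.733×10^-6 K/W
  R_aerogel blanket = L/(kA) = 0.0629/(0.0153·42.9) = 0.09583 K/W
ΣR = 2.733×10^-6 + 0.09583 = 0.09583 K/W
Q = ΔT/ΣR = (247.5 K − 293.6 K)/0.09583 = -481 W
(Negative Q ⇒ heat flows inward; heat gain = 481 W.)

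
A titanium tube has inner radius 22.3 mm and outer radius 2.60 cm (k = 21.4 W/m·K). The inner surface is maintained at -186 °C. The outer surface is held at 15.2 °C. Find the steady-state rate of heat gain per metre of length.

Q' = 176 kW/m

Q' = 2πk·ΔT/ln(r₂/r₁) = 2π × 21.4 × 201.2 / ln(0.0260/0.0223) = 1.76×10^5 W/m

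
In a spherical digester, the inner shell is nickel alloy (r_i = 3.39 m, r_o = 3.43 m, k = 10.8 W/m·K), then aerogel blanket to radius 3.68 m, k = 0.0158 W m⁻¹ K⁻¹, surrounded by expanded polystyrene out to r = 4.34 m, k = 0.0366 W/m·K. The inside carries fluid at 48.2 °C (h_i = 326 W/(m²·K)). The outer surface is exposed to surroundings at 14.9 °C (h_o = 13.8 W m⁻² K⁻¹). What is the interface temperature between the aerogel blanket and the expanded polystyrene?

Resistance network (inner→outer):
  R_conv,in = 1/(4πr²h) = 1/(4π·3.39²·326) = 2.124×10^-5 K/W
  R_nickel alloy = (1/3.39 − 1/3.43)/(4πk) = 0.003440/(4π·10.8) = 2.535×10^-5 K/W
  R_aerogel blanket = (1/3.43 − 1/3.68)/(4πk) = 0.01981/(4π·0.0158) = 0.09975 K/W
  R_expanded polystyrene = (1/3.68 − 1/4.34)/(4πk) = 0.04132/(4π·0.0366) = 0.08985 K/W
  R_conv,out = 1/(4πr²h) = 1/(4π·4.34²·13.8) = 3.061×10^-4 K/W
ΣR = 2.124×10^-5 + 2.535×10^-5 + 0.09975 + 0.08985 + 3.061×10^-4 = 0.1900 K/W
Q = ΔT/ΣR = (48.2 °C − 14.9 °C)/0.1900 = 175.3 W
From the inner boundary to the aerogel blanket/expanded polystyrene interface, ΣR_partial = 0.09980 K/W.
T_interface = T_in − Q·ΣR_partial = 48.2 °C − (175.3)(0.09980) = 30.7 °C

T = 30.7 °C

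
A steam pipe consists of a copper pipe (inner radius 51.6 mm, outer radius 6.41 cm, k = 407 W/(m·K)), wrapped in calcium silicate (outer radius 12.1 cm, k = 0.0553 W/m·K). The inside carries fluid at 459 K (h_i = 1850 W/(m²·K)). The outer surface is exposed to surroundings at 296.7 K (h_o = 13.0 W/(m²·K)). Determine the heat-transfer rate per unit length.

Q' = 84.0 W/m

Treat each layer as a resistance in series:
  R'_conv,in = 1/(2πr h) = 1/(2π·0.0516·1850) = 0.001667 m·K/W
  R'_copper = ln(0.0641/0.0516)/(2πk) = 0.2169/(2π·407) = 8.483×10^-5 m·K/W
  R'_calcium silicate = ln(0.121/0.0641)/(2πk) = 0.6353/(2π·0.0553) = 1.829 m·K/W
  R'_conv,out = 1/(2πr h) = 1/(2π·0.121·13.0) = 0.1012 m·K/W
ΣR = 0.001667 + 8.483×10^-5 + 1.829 + 0.1012 = 1.932 m·K/W
Q' = ΔT/ΣR = (459 K − 296.7 K)/1.932 = 84.0 W/m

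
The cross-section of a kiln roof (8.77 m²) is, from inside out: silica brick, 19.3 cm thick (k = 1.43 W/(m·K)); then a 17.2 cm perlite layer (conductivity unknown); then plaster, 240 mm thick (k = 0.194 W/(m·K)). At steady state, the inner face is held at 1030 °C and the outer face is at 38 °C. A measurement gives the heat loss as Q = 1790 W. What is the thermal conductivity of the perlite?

k = 0.0493 W/m·K

ΣR = ΔT/Q = |1030 − 38|/1790 = 0.5542 K/W
Known resistances:
  R_silica brick = L/(kA) = 0.193/(1.43·8.77) = 0.01539 K/W
  R_plaster = L/(kA) = 0.240/(0.194·8.77) = 0.1411 K/W
R_perlite = ΣR − ΣR_known = 0.5542 − 0.1565 = 0.3977 K/W
L/(kA) = 0.3977 ⇒ k = 0.172/(0.3977·8.77) = 0.0493 W/m·K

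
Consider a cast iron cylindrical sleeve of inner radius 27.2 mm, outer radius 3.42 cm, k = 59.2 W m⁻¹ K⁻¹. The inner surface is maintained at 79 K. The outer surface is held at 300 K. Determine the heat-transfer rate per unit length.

Q' = 359 kW/m

Q' = 2πk·ΔT/ln(r₂/r₁) = 2π × 59.2 × 221 / ln(0.0342/0.0272) = 3.59×10^5 W/m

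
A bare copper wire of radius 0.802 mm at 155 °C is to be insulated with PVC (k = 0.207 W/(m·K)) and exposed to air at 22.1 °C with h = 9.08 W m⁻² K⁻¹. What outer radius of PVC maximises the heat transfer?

r_cr = 2.28 cm

For a cylinder, r_cr = k_ins/h = 0.207/9.08 = 0.0228 m = 2.28 cm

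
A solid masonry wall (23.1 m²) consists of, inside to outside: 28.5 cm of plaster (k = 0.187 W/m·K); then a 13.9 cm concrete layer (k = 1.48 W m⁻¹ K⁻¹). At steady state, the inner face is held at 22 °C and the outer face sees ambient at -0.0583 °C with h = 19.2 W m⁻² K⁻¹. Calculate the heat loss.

Treat each layer as a resistance in series:
  R_plaster = L/(kA) = 0.285/(0.187·23.1) = 0.06598 K/W
  R_concrete = L/(kA) = 0.139/(1.48·23.1) = 0.004066 K/W
  R_conv,out = 1/(hA) = 1/(19.2·23.1) = 0.002255 K/W
ΣR = 0.06598 + 0.004066 + 0.002255 = 0.07230 K/W
Q = ΔT/ΣR = (22 °C − -0.0583 °C)/0.07230 = 305 W

Q = 305 W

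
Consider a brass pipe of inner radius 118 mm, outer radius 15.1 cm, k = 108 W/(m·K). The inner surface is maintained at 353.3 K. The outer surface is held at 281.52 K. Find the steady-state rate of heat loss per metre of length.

Q' = 1.98×10^5 W/m

Q' = 2πk·ΔT/ln(r₂/r₁) = 2π × 108 × 71.78 / ln(0.151/0.118) = 1.98×10^5 W/m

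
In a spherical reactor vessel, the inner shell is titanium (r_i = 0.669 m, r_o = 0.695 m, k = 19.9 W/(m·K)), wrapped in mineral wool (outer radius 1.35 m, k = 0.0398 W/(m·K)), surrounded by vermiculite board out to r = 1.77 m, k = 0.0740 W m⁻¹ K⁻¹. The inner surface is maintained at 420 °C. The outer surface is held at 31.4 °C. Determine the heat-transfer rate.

Series thermal resistances, inner to outer:
  R_titanium = (1/0.669 − 1/0.695)/(4πk) = 0.05592/(4π·19.9) = 2.236×10^-4 K/W
  R_mineral wool = (1/0.695 − 1/1.35)/(4πk) = 0.6981/(4π·0.0398) = 1.396 K/W
  R_vermiculite board = (1/1.35 − 1/1.77)/(4πk) = 0.1758/(4π·0.0740) = 0.1890 K/W
ΣR = 2.236×10^-4 + 1.396 + 0.1890 = 1.585 K/W
Q = ΔT/ΣR = (420 °C − 31.4 °C)/1.585 = 245 W

Q = 245 W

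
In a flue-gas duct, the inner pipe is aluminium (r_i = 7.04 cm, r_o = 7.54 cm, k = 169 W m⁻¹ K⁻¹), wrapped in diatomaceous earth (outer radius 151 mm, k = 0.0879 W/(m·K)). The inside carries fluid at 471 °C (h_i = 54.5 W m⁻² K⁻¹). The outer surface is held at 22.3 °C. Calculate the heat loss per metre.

Treat each layer as a resistance in series:
  R'_conv,in = 1/(2πr h) = 1/(2π·0.0704·54.5) = 0.04148 m·K/W
  R'_aluminium = ln(0.0754/0.0704)/(2πk) = 0.06861/(2π·169) = 6.462×10^-5 m·K/W
  R'_diatomaceous earth = ln(0.151/0.0754)/(2πk) = 0.6945/(2π·0.0879) = 1.257 m·K/W
ΣR = 0.04148 + 6.462×10^-5 + 1.257 = 1.299 m·K/W
Q' = ΔT/ΣR = (471 °C − 22.3 °C)/1.299 = 345 W/m

Q' = 345 W/m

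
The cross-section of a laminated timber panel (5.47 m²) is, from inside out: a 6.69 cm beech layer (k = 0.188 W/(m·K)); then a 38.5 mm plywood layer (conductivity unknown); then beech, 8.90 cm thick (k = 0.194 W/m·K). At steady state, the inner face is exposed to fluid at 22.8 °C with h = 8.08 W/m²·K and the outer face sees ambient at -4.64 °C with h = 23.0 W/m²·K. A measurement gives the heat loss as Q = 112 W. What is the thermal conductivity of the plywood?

k = 0.107 W/m·K

ΣR = ΔT/Q = |22.8 − -4.64|/112 = 0.2450 K/W
Known resistances:
  R_conv,in = 1/(hA) = 1/(8.08·5.47) = 0.02263 K/W
  R_beech = L/(kA) = 0.0669/(0.188·5.47) = 0.06506 K/W
  R_beech = L/(kA) = 0.0890/(0.194·5.47) = 0.08387 K/W
  R_conv,out = 1/(hA) = 1/(23.0·5.47) = 0.007948 K/W
R_plywood = ΣR − ΣR_known = 0.2450 − 0.1795 = 0.06550 K/W
L/(kA) = 0.06550 ⇒ k = 0.0385/(0.06550·5.47) = 0.107 W/m·K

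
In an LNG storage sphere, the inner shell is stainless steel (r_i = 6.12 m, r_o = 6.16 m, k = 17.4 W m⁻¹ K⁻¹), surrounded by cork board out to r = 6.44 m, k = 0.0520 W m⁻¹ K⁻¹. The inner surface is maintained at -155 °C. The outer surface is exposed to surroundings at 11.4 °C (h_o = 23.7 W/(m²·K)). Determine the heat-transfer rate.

Q = 15.3 kW

Treat each layer as a resistance in series:
  R_stainless steel = (1/6.12 − 1/6.16)/(4πk) = 0.001061/(4π·17.4) = 4.853×10^-6 K/W
  R_cork board = (1/6.16 − 1/6.44)/(4πk) = 0.007058/(4π·0.0520) = 0.01080 K/W
  R_conv,out = 1/(4πr²h) = 1/(4π·6.44²·23.7) = 8.096×10^-5 K/W
ΣR = 4.853×10^-6 + 0.01080 + 8.096×10^-5 = 0.01089 K/W
Q = ΔT/ΣR = (-155 °C − 11.4 °C)/0.01089 = -15300 W
(Negative Q ⇒ heat flows inward; heat gain = 15300 W.)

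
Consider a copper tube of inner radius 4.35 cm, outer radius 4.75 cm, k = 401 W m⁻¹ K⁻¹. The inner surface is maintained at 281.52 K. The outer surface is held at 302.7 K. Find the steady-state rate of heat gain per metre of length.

Q' = 2πk·ΔT/ln(r₂/r₁) = 2π × 401 × 21.18 / ln(0.0475/0.0435) = 6.07×10^5 W/m

Q' = 6.07×10^5 W/m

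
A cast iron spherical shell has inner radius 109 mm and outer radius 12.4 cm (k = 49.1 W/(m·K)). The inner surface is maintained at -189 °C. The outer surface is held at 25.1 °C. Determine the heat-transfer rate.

Q = 119 kW

Q = 4πk·ΔT/(1/r₁ − 1/r₂) = 4π × 49.1 × 214.1 / (1/0.109 − 1/0.124) = 1.19×10^5 W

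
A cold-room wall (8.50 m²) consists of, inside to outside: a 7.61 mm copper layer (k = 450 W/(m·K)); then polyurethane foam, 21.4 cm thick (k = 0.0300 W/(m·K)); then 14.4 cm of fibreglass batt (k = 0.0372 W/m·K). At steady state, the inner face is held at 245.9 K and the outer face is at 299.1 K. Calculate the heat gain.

Resistance network (inner→outer):
  R_copper = L/(kA) = 0.00761/(450·8.50) = 1.990×10^-6 K/W
  R_polyurethane foam = L/(kA) = 0.214/(0.0300·8.50) = 0.8392 K/W
  R_fibreglass batt = L/(kA) = 0.144/(0.0372·8.50) = 0.4554 K/W
ΣR = 1.990×10^-6 + 0.8392 + 0.4554 = 1.295 K/W
Q = ΔT/ΣR = (245.9 K − 299.1 K)/1.295 = -41.1 W
(Negative Q ⇒ heat flows inward; heat gain = 41.1 W.)

Q = 41.1 W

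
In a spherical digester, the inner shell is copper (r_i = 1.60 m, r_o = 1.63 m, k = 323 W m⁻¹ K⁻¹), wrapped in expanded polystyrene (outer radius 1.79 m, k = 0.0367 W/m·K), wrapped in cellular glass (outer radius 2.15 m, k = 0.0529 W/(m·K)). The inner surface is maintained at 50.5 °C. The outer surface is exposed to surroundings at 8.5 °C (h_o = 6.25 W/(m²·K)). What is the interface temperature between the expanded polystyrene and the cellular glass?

Series thermal resistances, inner to outer:
  R_copper = (1/1.60 − 1/1.63)/(4πk) = 0.01150/(4π·323) = 2.834×10^-6 K/W
  R_expanded polystyrene = (1/1.63 − 1/1.79)/(4πk) = 0.05484/(4π·0.0367) = 0.1189 K/W
  R_cellular glass = (1/1.79 − 1/2.15)/(4πk) = 0.09354/(4π·0.0529) = 0.1407 K/W
  R_conv,out = 1/(4πr²h) = 1/(4π·2.15²·6.25) = 0.002754 K/W
ΣR = 2.834×10^-6 + 0.1189 + 0.1407 + 0.002754 = 0.2624 K/W
Q = ΔT/ΣR = (50.5 °C − 8.5 °C)/0.2624 = 160.1 W
From the inner boundary to the expanded polystyrene/cellular glass interface, ΣR_partial = 0.1189 K/W.
T_interface = T_in − Q·ΣR_partial = 50.5 °C − (160.1)(0.1189) = 31.5 °C

T = 31.5 °C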